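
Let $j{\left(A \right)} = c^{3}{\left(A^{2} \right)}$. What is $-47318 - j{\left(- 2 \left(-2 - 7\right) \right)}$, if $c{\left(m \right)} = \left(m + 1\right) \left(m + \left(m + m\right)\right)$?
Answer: $-31524548679047318$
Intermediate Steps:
$c{\left(m \right)} = 3 m \left(1 + m\right)$ ($c{\left(m \right)} = \left(1 + m\right) \left(m + 2 m\right) = \left(1 + m\right) 3 m = 3 m \left(1 + m\right)$)
$j{\left(A \right)} = 27 A^{6} \left(1 + A^{2}\right)^{3}$ ($j{\left(A \right)} = \left(3 A^{2} \left(1 + A^{2}\right)\right)^{3} = 27 A^{6} \left(1 + A^{2}\right)^{3}$)
$-47318 - j{\left(- 2 \left(-2 - 7\right) \right)} = -47318 - 27 \left(- 2 \left(-2 - 7\right)\right)^{6} \left(1 + \left(- 2 \left(-2 - 7\right)\right)^{2}\right)^{3} = -47318 - 27 \left(\left(-2\right) \left(-9\right)\right)^{6} \left(1 + \left(\left(-2\right) \left(-9\right)\right)^{2}\right)^{3} = -47318 - 27 \cdot 18^{6} \left(1 + 18^{2}\right)^{3} = -47318 - 27 \cdot 34012224 \left(1 + 324\right)^{3} = -47318 - 27 \cdot 34012224 \cdot 325^{3} = -47318 - 27 \cdot 34012224 \cdot 34328125 = -47318 - 31524548679000000 = -31524548679047318$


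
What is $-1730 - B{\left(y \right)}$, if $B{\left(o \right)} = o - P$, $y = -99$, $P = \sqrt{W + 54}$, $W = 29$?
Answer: $-1631 + \sqrt{83} \approx -1621.9$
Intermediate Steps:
$P = \sqrt{83}$ ($P = \sqrt{29 + 54} = \sqrt{83} \approx 9.1104$)
$B{\left(o \right)} = o - \sqrt{83}$
$-1730 - B{\left(y \right)} = -1730 - \left(-99 - \sqrt{83}\right) = -1730 + \left(99 + \sqrt{83}\right) = -1631 + \sqrt{83}$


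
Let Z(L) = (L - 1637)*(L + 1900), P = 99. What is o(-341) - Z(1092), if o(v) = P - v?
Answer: 1631080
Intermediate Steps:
o(v) = 99 - v
Z(L) = (-1637 + L)*(1900 + L)
o(-341) - Z(1092) = (99 - 1*(-341)) - (-3110300 + 1092**2 + 263*1092) = (99 + 341) - (-3110300 + 1192464 + 287196) = 440 - 1*(-1630640) = 440 + 1630640 = 1631080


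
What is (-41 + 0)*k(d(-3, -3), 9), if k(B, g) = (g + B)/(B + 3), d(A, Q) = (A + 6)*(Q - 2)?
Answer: -41/2 ≈ -20.500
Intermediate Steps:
d(A, Q) = (-2 + Q)*(6 + A) (d(A, Q) = (6 + A)*(-2 + Q) = (-2 + Q)*(6 + A))
k(B, g) = (B + g)/(3 + B)
(-41 + 0)*k(d(-3, -3), 9) = (-41 + 0)*(((-12 - 2*(-3) + 6*(-3) - 3*(-3)) + 9)/(3 + (-12 - 2*(-3) + 6*(-3) - 3*(-3)))) = -41*((-12 + 6 - 18 + 9) + 9)/(3 + (-12 + 6 - 18 + 9)) = -41*(-15 + 9)/(3 - 15) = -41*(-6)/(-12) = -(-41)*(-6)/12 = -41*½ = -41/2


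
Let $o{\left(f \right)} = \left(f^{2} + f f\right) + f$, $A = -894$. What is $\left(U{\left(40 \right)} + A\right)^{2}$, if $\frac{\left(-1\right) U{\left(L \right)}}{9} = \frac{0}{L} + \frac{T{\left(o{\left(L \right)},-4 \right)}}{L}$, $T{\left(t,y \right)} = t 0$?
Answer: $799236$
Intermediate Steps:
$o{\left(f \right)} = f + 2 f^{2}$ ($o{\left(f \right)} = \left(f^{2} + f^{2}\right) + f = 2 f^{2} + f = f + 2 f^{2}$)
$T{\left(t,y \right)} = 0$
$U{\left(L \right)} = 0$ ($U{\left(L \right)} = - 9 \left(\frac{0}{L} + \frac{0}{L}\right) = - 9 \left(0 + 0\right) = \left(-9\right) 0 = 0$)
$\left(U{\left(40 \right)} + A\right)^{2} = \left(0 - 894\right)^{2} = \left(-894\right)^{2} = 799236$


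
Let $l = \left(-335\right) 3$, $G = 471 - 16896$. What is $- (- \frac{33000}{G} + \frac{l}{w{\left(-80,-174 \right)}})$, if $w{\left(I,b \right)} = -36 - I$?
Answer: $\frac{200735}{9636} \approx 20.832$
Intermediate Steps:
$G = -16425$
$l = -1005$
$- (- \frac{33000}{G} + \frac{l}{w{\left(-80,-174 \right)}}) = - (- \frac{33000}{-16425} - \frac{1005}{-36 - -80}) = - (\left(-33000\right) \left(- \frac{1}{16425}\right) - \frac{1005}{-36 + 80}) = - (\frac{440}{219} - \frac{1005}{44}) = \left(-1\right) \left(- \frac{200735}{9636}\right) = \frac{200735}{9636}$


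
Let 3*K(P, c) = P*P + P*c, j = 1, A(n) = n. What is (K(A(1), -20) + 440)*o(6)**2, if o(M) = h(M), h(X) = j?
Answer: 1301/3 ≈ 433.67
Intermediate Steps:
h(X) = 1
o(M) = 1
K(P, c) = P**2/3 + P*c/3 (K(P, c) = (P*P + P*c)/3 = (P**2 + P*c)/3 = P**2/3 + P*c/3)
(K(A(1), -20) + 440)*o(6)**2 = ((1/3)*1*(1 - 20) + 440)*1**2 = ((1/3)*1*(-19) + 440)*1 = (-19/3 + 440)*1 = (1301/3)*1 = 1301/3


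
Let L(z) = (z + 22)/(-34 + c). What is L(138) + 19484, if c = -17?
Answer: 993524/51 ≈ 19481.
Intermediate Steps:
L(z) = -22/51 - z/51 (L(z) = (z + 22)/(-34 - 17) = (22 + z)/(-51) = (22 + z)*(-1/51) = -22/51 - z/51)
L(138) + 19484 = (-22/51 - 1/51*138) + 19484 = (-22/51 - 46/17) + 19484 = -160/51 + 19484 = 993524/51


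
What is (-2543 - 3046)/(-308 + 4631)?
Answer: -1863/1441 ≈ -1.2929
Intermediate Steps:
(-2543 - 3046)/(-308 + 4631) = -5589/4323 = -5589*1/4323 = -1863/1441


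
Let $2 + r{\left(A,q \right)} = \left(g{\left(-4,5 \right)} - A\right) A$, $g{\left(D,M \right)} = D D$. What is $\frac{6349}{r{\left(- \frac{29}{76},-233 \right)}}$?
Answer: $- \frac{36671824}{47657} \approx -769.5$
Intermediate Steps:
$g{\left(D,M \right)} = D^{2}$
$r{\left(A,q \right)} = -2 + A \left(16 - A\right)$ ($r{\left(A,q \right)} = -2 + \left(\left(-4\right)^{2} - A\right) A = -2 + \left(16 - A\right) A = -2 + A \left(16 - A\right)$)
$\frac{6349}{r{\left(- \frac{29}{76},-233 \right)}} = \frac{6349}{-2 - \left(- \frac{29}{76}\right)^{2} + 16 \left(- \frac{29}{76}\right)} = \frac{6349}{-2 - \frac{841}{5776} - \frac{116}{19}} = \frac{6349}{- \frac{47657}{5776}} = 6349 \left(- \frac{5776}{47657}\right) = - \frac{36671824}{47657}$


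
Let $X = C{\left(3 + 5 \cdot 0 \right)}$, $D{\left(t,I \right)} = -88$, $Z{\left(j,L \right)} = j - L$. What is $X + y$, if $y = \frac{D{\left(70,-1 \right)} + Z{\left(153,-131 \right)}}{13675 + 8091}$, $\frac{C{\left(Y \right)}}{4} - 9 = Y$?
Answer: $\frac{522482}{10883} \approx 48.009$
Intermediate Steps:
$C{\left(Y \right)} = 36 + 4 Y$
$X = 48$ ($X = 36 + 4 \left(3 + 5 \cdot 0\right) = 36 + 4 \left(3 + 0\right) = 36 + 4 \cdot 3 = 36 + 12 = 48$)
$y = \frac{98}{10883}$ ($y = \frac{-88 + \left(153 - -131\right)}{13675 + 8091} = \frac{-88 + \left(153 + 131\right)}{21766} = \left(-88 + 284\right) \frac{1}{21766} = 196 \cdot \frac{1}{21766} = \frac{98}{10883} \approx 0.0090049$)
$X + y = 48 + \frac{98}{10883} = \frac{522482}{10883}$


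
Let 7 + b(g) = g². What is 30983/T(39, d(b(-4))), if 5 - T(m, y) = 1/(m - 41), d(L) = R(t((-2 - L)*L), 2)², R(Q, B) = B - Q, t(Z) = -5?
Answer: 61966/11 ≈ 5633.3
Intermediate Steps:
b(g) = -7 + g²
d(L) = 49 (d(L) = (2 - 1*(-5))² = (2 + 5)² = 7² = 49)
T(m, y) = 5 - 1/(-41 + m) (T(m, y) = 5 - 1/(m - 41) = 5 - 1/(-41 + m))
30983/T(39, d(b(-4))) = 30983/(((-206 + 5*39)/(-41 + 39))) = 30983/(((-206 + 195)/(-2))) = 30983/((-½*(-11))) = 30983/(11/2) = 30983*(2/11) = 61966/11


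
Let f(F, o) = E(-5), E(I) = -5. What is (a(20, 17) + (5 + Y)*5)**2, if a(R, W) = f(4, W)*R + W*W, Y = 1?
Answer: 47961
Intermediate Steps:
f(F, o) = -5
a(R, W) = W**2 - 5*R (a(R, W) = -5*R + W*W = -5*R + W**2 = W**2 - 5*R)
(a(20, 17) + (5 + Y)*5)**2 = ((17**2 - 5*20) + (5 + 1)*5)**2 = ((289 - 100) + 6*5)**2 = (189 + 30)**2 = 219**2 = 47961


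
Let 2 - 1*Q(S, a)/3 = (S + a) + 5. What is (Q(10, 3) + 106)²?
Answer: 3364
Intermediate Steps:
Q(S, a) = -9 - 3*S - 3*a (Q(S, a) = 6 - 3*((S + a) + 5) = 6 - 3*(5 + S + a) = 6 + (-15 - 3*S - 3*a) = -9 - 3*S - 3*a)
(Q(10, 3) + 106)² = ((-9 - 3*10 - 3*3) + 106)² = ((-9 - 30 - 9) + 106)² = (-48 + 106)² = 58² = 3364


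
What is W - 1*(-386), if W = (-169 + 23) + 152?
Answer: 392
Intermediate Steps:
W = 6 (W = -146 + 152 = 6)
W - 1*(-386) = 6 - 1*(-386) = 6 + 386 = 392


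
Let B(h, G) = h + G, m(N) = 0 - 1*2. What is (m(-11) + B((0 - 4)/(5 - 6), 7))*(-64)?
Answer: -576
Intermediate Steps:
m(N) = -2 (m(N) = 0 - 2 = -2)
B(h, G) = G + h
(m(-11) + B((0 - 4)/(5 - 6), 7))*(-64) = (-2 + (7 + (0 - 4)/(5 - 6)))*(-64) = (-2 + (7 - 4/(-1)))*(-64) = (-2 + (7 - 4*(-1)))*(-64) = (-2 + (7 + 4))*(-64) = (-2 + 11)*(-64) = 9*(-64) = -576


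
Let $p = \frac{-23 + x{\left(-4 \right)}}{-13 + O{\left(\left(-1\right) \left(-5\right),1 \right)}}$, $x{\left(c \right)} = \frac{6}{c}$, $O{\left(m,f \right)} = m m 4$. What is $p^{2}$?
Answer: $\frac{2401}{30276} \approx 0.079304$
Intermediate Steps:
$O{\left(m,f \right)} = 4 m^{2}$ ($O{\left(m,f \right)} = m^{2} \cdot 4 = 4 m^{2}$)
$p = - \frac{49}{174}$ ($p = \frac{-23 + \frac{6}{-4}}{-13 + 4 \left(\left(-1\right) \left(-5\right)\right)^{2}} = \frac{-23 + 6 \left(- \frac{1}{4}\right)}{-13 + 4 \cdot 5^{2}} = \frac{-23 - \frac{3}{2}}{-13 + 4 \cdot 25} = - \frac{49}{2 \left(-13 + 100\right)} = - \frac{49}{2 \cdot 87} = \left(- \frac{49}{2}\right) \frac{1}{87} = - \frac{49}{174} \approx -0.28161$)
$p^{2} = \left(- \frac{49}{174}\right)^{2} = \frac{2401}{30276}$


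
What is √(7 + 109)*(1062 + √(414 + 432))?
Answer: 6*√29*(354 + √94) ≈ 11751.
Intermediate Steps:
√(7 + 109)*(1062 + √(414 + 432)) = √116*(1062 + √846) = (2*√29)*(1062 + 3*√94) = 2*√29*(1062 + 3*√94)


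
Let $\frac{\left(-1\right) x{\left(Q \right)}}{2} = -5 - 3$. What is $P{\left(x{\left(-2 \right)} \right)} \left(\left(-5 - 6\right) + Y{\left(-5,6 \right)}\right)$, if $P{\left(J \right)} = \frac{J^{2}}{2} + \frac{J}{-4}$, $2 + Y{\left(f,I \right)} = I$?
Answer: $-868$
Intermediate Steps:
$Y{\left(f,I \right)} = -2 + I$
$x{\left(Q \right)} = 16$ ($x{\left(Q \right)} = - 2 \left(-5 - 3\right) = \left(-2\right) \left(-8\right) = 16$)
$P{\left(J \right)} = \frac{J^{2}}{2} - \frac{J}{4}$ ($P{\left(J \right)} = J^{2} \cdot \frac{1}{2} + J \left(- \frac{1}{4}\right) = \frac{J^{2}}{2} - \frac{J}{4}$)
$P{\left(x{\left(-2 \right)} \right)} \left(\left(-5 - 6\right) + Y{\left(-5,6 \right)}\right) = \frac{1}{4} \cdot 16 \left(-1 + 2 \cdot 16\right) \left(\left(-5 - 6\right) + \left(-2 + 6\right)\right) = \frac{1}{4} \cdot 16 \left(-1 + 32\right) \left(\left(-5 - 6\right) + 4\right) = \frac{1}{4} \cdot 16 \cdot 31 \left(-11 + 4\right) = 124 \left(-7\right) = -868$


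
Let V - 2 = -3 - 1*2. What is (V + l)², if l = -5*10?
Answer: 2809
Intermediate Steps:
V = -3 (V = 2 + (-3 - 1*2) = 2 + (-3 - 2) = 2 - 5 = -3)
l = -50
(V + l)² = (-3 - 50)² = (-53)² = 2809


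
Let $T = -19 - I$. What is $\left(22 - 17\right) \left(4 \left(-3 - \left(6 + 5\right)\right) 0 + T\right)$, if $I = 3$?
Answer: $-110$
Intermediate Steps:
$T = -22$ ($T = -19 - 3 = -22$)
$\left(22 - 17\right) \left(4 \left(-3 - \left(6 + 5\right)\right) 0 + T\right) = \left(22 - 17\right) \left(4 \left(-3 - \left(6 + 5\right)\right) 0 - 22\right) = \left(22 - 17\right) \left(4 \left(-3 - 11\right) 0 - 22\right) = 5 \left(4 \left(-3 - 11\right) 0 - 22\right) = 5 \left(4 \left(-14\right) 0 - 22\right) = 5 \left(\left(-56\right) 0 - 22\right) = 5 \left(0 - 22\right) = 5 \left(-22\right) = -110$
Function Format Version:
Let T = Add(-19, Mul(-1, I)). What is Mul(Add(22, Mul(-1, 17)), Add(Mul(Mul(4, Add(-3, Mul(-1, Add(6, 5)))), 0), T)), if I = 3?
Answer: -110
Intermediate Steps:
T = -22 (T = Add(-19, Mul(-1, 3)) = Add(-19, -3) = -22)
Mul(Add(22, Mul(-1, 17)), Add(Mul(Mul(4, Add(-3, Mul(-1, Add(6, 5)))), 0), T)) = Mul(Add(22, Mul(-1, 17)), Add(Mul(Mul(4, Add(-3, Mul(-1, Add(6, 5)))), 0), -22)) = Mul(Add(22, -17), Add(Mul(Mul(4, Add(-3, Mul(-1, 11))), 0), -22)) = Mul(5, Add(Mul(Mul(4, Add(-3, -11)), 0), -22)) = Mul(5, Add(Mul(Mul(4, -14), 0), -22)) = Mul(5, Add(Mul(-56, 0), -22)) = Mul(5, Add(0, -22)) = Mul(5, -22) = -110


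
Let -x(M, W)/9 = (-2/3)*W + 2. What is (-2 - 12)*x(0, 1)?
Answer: 168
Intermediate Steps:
x(M, W) = -18 + 6*W (x(M, W) = -9*((-2/3)*W + 2) = -9*((-2*⅓)*W + 2) = -9*(-2*W/3 + 2) = -9*(2 - 2*W/3) = -18 + 6*W)
(-2 - 12)*x(0, 1) = (-2 - 12)*(-18 + 6*1) = -14*(-18 + 6) = -14*(-12) = 168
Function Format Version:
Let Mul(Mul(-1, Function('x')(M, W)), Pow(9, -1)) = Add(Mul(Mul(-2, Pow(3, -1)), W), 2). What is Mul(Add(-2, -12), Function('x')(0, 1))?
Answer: 168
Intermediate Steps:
Function('x')(M, W) = Add(-18, Mul(6, W)) (Function('x')(M, W) = Mul(-9, Add(Mul(Mul(-2, Pow(3, -1)), W), 2)) = Mul(-9, Add(Mul(Mul(-2, Rational(1, 3)), W), 2)) = Mul(-9, Add(Mul(Rational(-2, 3), W), 2)) = Mul(-9, Add(2, Mul(Rational(-2, 3), W))) = Add(-18, Mul(6, W)))
Mul(Add(-2, -12), Function('x')(0, 1)) = Mul(Add(-2, -12), Add(-18, Mul(6, 1))) = Mul(-14, Add(-18, 6)) = Mul(-14, -12) = 168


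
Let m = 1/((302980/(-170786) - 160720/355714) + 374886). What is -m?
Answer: -15187742801/5693638341957276 ≈ -2.6675e-6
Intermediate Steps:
m = 15187742801/5693638341957276 (m = 1/((302980*(-1/170786) - 160720*1/355714) + 374886) = 1/((-151490/85393 - 80360/177857) + 374886) = 1/(-33805738410/15187742801 + 374886) = 1/(5693638341957276/15187742801) = 15187742801/5693638341957276 ≈ 2.6675e-6)
-m = -1*15187742801/5693638341957276 = -15187742801/5693638341957276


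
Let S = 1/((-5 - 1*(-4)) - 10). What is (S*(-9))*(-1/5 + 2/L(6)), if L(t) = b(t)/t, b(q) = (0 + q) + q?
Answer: 36/55 ≈ 0.65455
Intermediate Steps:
b(q) = 2*q (b(q) = q + q = 2*q)
L(t) = 2 (L(t) = (2*t)/t = 2)
S = -1/11 (S = 1/((-5 + 4) - 10) = 1/(-1 - 10) = 1/(-11) = -1/11 ≈ -0.090909)
(S*(-9))*(-1/5 + 2/L(6)) = (-1/11*(-9))*(-1/5 + 2/2) = 9*(-1*1/5 + 2*(1/2))/11 = 9*(-1/5 + 1)/11 = (9/11)*(4/5) = 36/55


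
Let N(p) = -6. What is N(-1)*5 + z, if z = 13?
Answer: -17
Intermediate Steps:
N(-1)*5 + z = -6*5 + 13 = -30 + 13 = -17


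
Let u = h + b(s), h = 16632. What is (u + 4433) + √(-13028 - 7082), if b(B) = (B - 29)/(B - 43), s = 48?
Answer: 105344/5 + I*√20110 ≈ 21069.0 + 141.81*I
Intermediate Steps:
b(B) = (-29 + B)/(-43 + B)
u = 83179/5 (u = 16632 + (-29 + 48)/(-43 + 48) = 16632 + 19/5 = 83179/5 ≈ 16636.)
(u + 4433) + √(-13028 - 7082) = (83179/5 + 4433) + √(-13028 - 7082) = 105344/5 + √(-20110) = 105344/5 + I*√20110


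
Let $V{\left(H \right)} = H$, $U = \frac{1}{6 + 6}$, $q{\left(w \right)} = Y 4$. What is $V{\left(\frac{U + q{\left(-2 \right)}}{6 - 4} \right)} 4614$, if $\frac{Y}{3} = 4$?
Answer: $\frac{443713}{4} \approx 1.1093 \cdot 10^{5}$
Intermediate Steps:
$Y = 12$ ($Y = 3 \cdot 4 = 12$)
$q{\left(w \right)} = 48$ ($q{\left(w \right)} = 12 \cdot 4 = 48$)
$U = \frac{1}{12} \approx 0.083333$
$V{\left(\frac{U + q{\left(-2 \right)}}{6 - 4} \right)} 4614 = \frac{\frac{1}{12} + 48}{6 - 4} \cdot 4614 = \frac{577}{12 \cdot 2} \cdot 4614 = \frac{577}{12} \cdot \frac{1}{2} \cdot 4614 = \frac{577}{24} \cdot 4614 = \frac{443713}{4}$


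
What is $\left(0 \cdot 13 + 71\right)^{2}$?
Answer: $5041$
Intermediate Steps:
$\left(0 \cdot 13 + 71\right)^{2} = \left(0 + 71\right)^{2} = 71^{2} = 5041$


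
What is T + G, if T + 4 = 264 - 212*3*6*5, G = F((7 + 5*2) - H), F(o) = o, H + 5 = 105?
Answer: -18903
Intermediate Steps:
H = 100 (H = -5 + 105 = 100)
G = -83 (G = (7 + 5*2) - 1*100 = (7 + 10) - 100 = 17 - 100 = -83)
T = -18820 (T = -4 + (264 - 212*3*6*5) = -4 + (264 - 3816*5) = -4 + (264 - 212*90) = -4 + (264 - 19080) = -4 - 18816 = -18820)
T + G = -18820 - 83 = -18903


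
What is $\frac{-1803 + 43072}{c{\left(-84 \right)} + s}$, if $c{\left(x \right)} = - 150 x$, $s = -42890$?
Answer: $- \frac{41269}{30290} \approx -1.3625$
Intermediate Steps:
$\frac{-1803 + 43072}{c{\left(-84 \right)} + s} = \frac{-1803 + 43072}{\left(-150\right) \left(-84\right) - 42890} = \frac{41269}{12600 - 42890} = \frac{41269}{-30290} = 41269 \left(- \frac{1}{30290}\right) = - \frac{41269}{30290}$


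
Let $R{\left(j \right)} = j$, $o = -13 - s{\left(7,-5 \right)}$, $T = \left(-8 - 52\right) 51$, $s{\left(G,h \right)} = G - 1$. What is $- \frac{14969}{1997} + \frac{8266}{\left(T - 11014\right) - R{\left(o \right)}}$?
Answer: $- \frac{226896497}{28067835} \approx -8.0839$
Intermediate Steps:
$s{\left(G,h \right)} = -1 + G$ ($s{\left(G,h \right)} = G - 1 = -1 + G$)
$T = -3060$ ($T = \left(-60\right) 51 = -3060$)
$o = -19$ ($o = -13 - \left(-1 + 7\right) = -13 - 6 = -19$)
$- \frac{14969}{1997} + \frac{8266}{\left(T - 11014\right) - R{\left(o \right)}} = - \frac{14969}{1997} + \frac{8266}{\left(-3060 - 11014\right) - -19} = \left(-14969\right) \frac{1}{1997} + \frac{8266}{-14074 + 19} = - \frac{14969}{1997} + \frac{8266}{-14055} = - \frac{14969}{1997} + 8266 \left(- \frac{1}{14055}\right) = - \frac{14969}{1997} - \frac{8266}{14055} = - \frac{226896497}{28067835}$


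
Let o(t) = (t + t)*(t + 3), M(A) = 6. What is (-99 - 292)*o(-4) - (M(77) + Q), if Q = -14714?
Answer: 11580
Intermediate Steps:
o(t) = 2*t*(3 + t) (o(t) = (2*t)*(3 + t) = 2*t*(3 + t))
(-99 - 292)*o(-4) - (M(77) + Q) = (-99 - 292)*(2*(-4)*(3 - 4)) - (6 - 14714) = -782*(-4)*(-1) - 1*(-14708) = -391*8 + 14708 = -3128 + 14708 = 11580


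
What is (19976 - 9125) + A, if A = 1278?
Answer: 12129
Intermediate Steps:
(19976 - 9125) + A = (19976 - 9125) + 1278 = 10851 + 1278 = 12129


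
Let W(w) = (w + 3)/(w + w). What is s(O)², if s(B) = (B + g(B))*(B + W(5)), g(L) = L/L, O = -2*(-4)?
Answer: 156816/25 ≈ 6272.6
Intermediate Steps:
W(w) = (3 + w)/(2*w) (W(w) = (3 + w)/((2*w)) = (3 + w)*(1/(2*w)) = (3 + w)/(2*w))
O = 8
g(L) = 1
s(B) = (1 + B)*(⅘ + B) (s(B) = (B + 1)*(B + (½)*(3 + 5)/5) = (1 + B)*(B + (½)*(⅕)*8) = (1 + B)*(B + ⅘) = (1 + B)*(⅘ + B))
s(O)² = (⅘ + 8² + (9/5)*8)² = (⅘ + 64 + 72/5)² = (396/5)² = 156816/25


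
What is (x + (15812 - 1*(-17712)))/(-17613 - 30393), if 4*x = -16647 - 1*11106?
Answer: -106343/192024 ≈ -0.55380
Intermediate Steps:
x = -27753/4 (x = (-16647 - 1*11106)/4 = (-16647 - 11106)/4 = (1/4)*(-27753) = -27753/4 ≈ -6938.3)
(x + (15812 - 1*(-17712)))/(-17613 - 30393) = (-27753/4 + (15812 - 1*(-17712)))/(-17613 - 30393) = (-27753/4 + (15812 + 17712))/(-48006) = (-27753/4 + 33524)*(-1/48006) = (106343/4)*(-1/48006) = -106343/192024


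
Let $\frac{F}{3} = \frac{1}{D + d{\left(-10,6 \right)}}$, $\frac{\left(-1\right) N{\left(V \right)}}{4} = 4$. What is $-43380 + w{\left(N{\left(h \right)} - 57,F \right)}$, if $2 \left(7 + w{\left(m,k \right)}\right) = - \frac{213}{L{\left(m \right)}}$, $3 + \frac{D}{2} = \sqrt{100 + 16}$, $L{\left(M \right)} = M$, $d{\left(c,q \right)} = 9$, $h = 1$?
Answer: $- \frac{6334289}{146} \approx -43386.0$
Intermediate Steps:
$N{\left(V \right)} = -16$ ($N{\left(V \right)} = \left(-4\right) 4 = -16$)
$D = -6 + 4 \sqrt{29}$ ($D = -6 + 2 \sqrt{100 + 16} = -6 + 2 \sqrt{116} = -6 + 2 \cdot 2 \sqrt{29} = -6 + 4 \sqrt{29} \approx 15.541$)
$F = \frac{3}{3 + 4 \sqrt{29}}$ ($F = \frac{3}{\left(-6 + 4 \sqrt{29}\right) + 9} = \frac{3}{3 + 4 \sqrt{29}} \approx 0.12225$)
$w{\left(m,k \right)} = -7 - \frac{213}{2 m}$ ($w{\left(m,k \right)} = -7 + \frac{\left(-213\right) \frac{1}{m}}{2} = -7 - \frac{213}{2 m}$)
$-43380 + w{\left(N{\left(h \right)} - 57,F \right)} = -43380 - \left(7 + \frac{213}{2 \left(-16 - 57\right)}\right) = -43380 - \left(7 + \frac{213}{2 \left(-73\right)}\right) = -43380 - \frac{809}{146} = - \frac{6334289}{146}$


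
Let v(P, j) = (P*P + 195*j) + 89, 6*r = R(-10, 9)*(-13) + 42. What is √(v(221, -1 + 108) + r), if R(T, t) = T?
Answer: √628413/3 ≈ 264.24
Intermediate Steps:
r = 86/3 (r = (-10*(-13) + 42)/6 = (130 + 42)/6 = (⅙)*172 = 86/3 ≈ 28.667)
v(P, j) = 89 + P² + 195*j (v(P, j) = (P² + 195*j) + 89 = 89 + P² + 195*j)
√(v(221, -1 + 108) + r) = √((89 + 221² + 195*(-1 + 108)) + 86/3) = √((89 + 48841 + 195*107) + 86/3) = √((89 + 48841 + 20865) + 86/3) = √(69795 + 86/3) = √(209471/3) = √628413/3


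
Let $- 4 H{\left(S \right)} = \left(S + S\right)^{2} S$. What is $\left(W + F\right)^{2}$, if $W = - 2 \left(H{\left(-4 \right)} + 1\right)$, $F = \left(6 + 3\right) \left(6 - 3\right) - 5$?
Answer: $11664$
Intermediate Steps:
$F = 22$ ($F = 9 \cdot 3 - 5 = 27 - 5 = 22$)
$H{\left(S \right)} = - S^{3}$ ($H{\left(S \right)} = - \frac{\left(S + S\right)^{2} S}{4} = - \frac{\left(2 S\right)^{2} S}{4} = - \frac{4 S^{2} S}{4} = - \frac{4 S^{3}}{4} = - S^{3}$)
$W = -130$ ($W = - 2 \left(- \left(-4\right)^{3} + 1\right) = - 2 \left(\left(-1\right) \left(-64\right) + 1\right) = - 2 \left(64 + 1\right) = \left(-2\right) 65 = -130$)
$\left(W + F\right)^{2} = \left(-130 + 22\right)^{2} = \left(-108\right)^{2} = 11664$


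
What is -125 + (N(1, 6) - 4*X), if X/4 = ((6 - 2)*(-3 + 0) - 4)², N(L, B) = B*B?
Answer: -4185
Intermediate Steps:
N(L, B) = B²
X = 1024 (X = 4*((6 - 2)*(-3 + 0) - 4)² = 4*(4*(-3) - 4)² = 4*(-12 - 4)² = 4*(-16)² = 4*256 = 1024)
-125 + (N(1, 6) - 4*X) = -125 + (6² - 4*1024) = -125 + (36 - 4096) = -125 - 4060 = -4185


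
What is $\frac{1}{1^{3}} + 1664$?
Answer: $1665$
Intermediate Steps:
$\frac{1}{1^{3}} + 1664 = 1^{-1} + 1664 = 1 + 1664 = 1665$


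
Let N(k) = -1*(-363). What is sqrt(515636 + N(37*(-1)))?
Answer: sqrt(515999) ≈ 718.33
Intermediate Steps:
N(k) = 363
sqrt(515636 + N(37*(-1))) = sqrt(515636 + 363) = sqrt(515999)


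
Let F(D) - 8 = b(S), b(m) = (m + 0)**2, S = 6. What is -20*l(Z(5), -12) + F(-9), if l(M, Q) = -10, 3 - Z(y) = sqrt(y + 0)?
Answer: 244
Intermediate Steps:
b(m) = m**2
F(D) = 44 (F(D) = 8 + 6**2 = 8 + 36 = 44)
Z(y) = 3 - sqrt(y) (Z(y) = 3 - sqrt(y + 0) = 3 - sqrt(y))
-20*l(Z(5), -12) + F(-9) = -20*(-10) + 44 = 200 + 44 = 244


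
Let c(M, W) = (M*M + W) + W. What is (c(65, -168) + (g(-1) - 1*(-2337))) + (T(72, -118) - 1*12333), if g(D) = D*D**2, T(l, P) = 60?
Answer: -6048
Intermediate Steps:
g(D) = D**3
c(M, W) = M**2 + 2*W (c(M, W) = (M**2 + W) + W = (W + M**2) + W = M**2 + 2*W)
(c(65, -168) + (g(-1) - 1*(-2337))) + (T(72, -118) - 1*12333) = ((65**2 + 2*(-168)) + ((-1)**3 - 1*(-2337))) + (60 - 1*12333) = ((4225 - 336) + (-1 + 2337)) + (60 - 12333) = (3889 + 2336) - 12273 = 6225 - 12273 = -6048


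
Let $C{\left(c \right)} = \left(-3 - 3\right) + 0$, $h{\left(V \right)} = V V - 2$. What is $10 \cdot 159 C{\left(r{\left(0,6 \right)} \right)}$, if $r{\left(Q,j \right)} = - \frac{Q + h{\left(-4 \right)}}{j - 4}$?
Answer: $-9540$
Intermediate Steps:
$h{\left(V \right)} = -2 + V^{2}$ ($h{\left(V \right)} = V^{2} - 2 = -2 + V^{2}$)
$r{\left(Q,j \right)} = - \frac{14 + Q}{-4 + j}$ ($r{\left(Q,j \right)} = - \frac{Q - \left(2 - \left(-4\right)^{2}\right)}{j - 4} = - \frac{Q + \left(-2 + 16\right)}{-4 + j} = - \frac{Q + 14}{-4 + j} = - \frac{14 + Q}{-4 + j}$)
$C{\left(c \right)} = -6$ ($C{\left(c \right)} = -6 + 0 = -6$)
$10 \cdot 159 C{\left(r{\left(0,6 \right)} \right)} = 10 \cdot 159 \left(-6\right) = 1590 \left(-6\right) = -9540$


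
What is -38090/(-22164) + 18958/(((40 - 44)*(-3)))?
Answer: 8763379/5541 ≈ 1581.6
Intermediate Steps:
-38090/(-22164) + 18958/(((40 - 44)*(-3))) = -38090*(-1/22164) + 18958/((-4*(-3))) = 19045/11082 + 18958/12 = 19045/11082 + 18958*(1/12) = 19045/11082 + 9479/6 = 8763379/5541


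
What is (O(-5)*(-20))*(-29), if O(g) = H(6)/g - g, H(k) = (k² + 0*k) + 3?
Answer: -1624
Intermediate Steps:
H(k) = 3 + k² (H(k) = (k² + 0) + 3 = k² + 3 = 3 + k²)
O(g) = -g + 39/g (O(g) = (3 + 6²)/g - g = (3 + 36)/g - g = 39/g - g = -g + 39/g)
(O(-5)*(-20))*(-29) = ((-1*(-5) + 39/(-5))*(-20))*(-29) = ((5 + 39*(-⅕))*(-20))*(-29) = ((5 - 39/5)*(-20))*(-29) = -14/5*(-20)*(-29) = 56*(-29) = -1624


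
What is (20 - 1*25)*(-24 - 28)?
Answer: 260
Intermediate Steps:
(20 - 1*25)*(-24 - 28) = (20 - 25)*(-52) = -5*(-52) = 260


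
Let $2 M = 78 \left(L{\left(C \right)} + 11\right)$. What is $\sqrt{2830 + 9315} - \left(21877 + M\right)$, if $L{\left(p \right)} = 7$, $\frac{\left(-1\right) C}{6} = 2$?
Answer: $-22579 + \sqrt{12145} \approx -22469.0$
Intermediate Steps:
$C = -12$ ($C = \left(-6\right) 2 = -12$)
$M = 702$ ($M = \frac{78 \left(7 + 11\right)}{2} = \frac{78 \cdot 18}{2} = \frac{1}{2} \cdot 1404 = 702$)
$\sqrt{2830 + 9315} - \left(21877 + M\right) = \sqrt{2830 + 9315} - 22579 = \sqrt{12145} - 22579 = -22579 + \sqrt{12145}$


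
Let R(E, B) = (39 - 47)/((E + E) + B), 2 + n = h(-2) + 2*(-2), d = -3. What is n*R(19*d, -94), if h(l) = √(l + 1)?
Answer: -3/13 + I/26 ≈ -0.23077 + 0.038462*I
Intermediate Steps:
h(l) = √(1 + l)
n = -6 + I (n = -2 + (√(1 - 2) + 2*(-2)) = -2 + (√(-1) - 4) = -2 + (I - 4) = -2 + (-4 + I) = -6 + I ≈ -6.0 + 1.0*I)
R(E, B) = -8/(B + 2*E) (R(E, B) = -8/(2*E + B) = -8/(B + 2*E))
n*R(19*d, -94) = (-6 + I)*(-8/(-94 + 2*(19*(-3)))) = (-6 + I)*(-8/(-94 + 2*(-57))) = (-6 + I)*(-8/(-94 - 114)) = (-6 + I)*(-8/(-208)) = (-6 + I)*(-8*(-1/208)) = (-6 + I)*(1/26) = -3/13 + I/26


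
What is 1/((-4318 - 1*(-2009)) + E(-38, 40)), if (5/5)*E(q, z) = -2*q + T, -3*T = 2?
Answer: -3/6701 ≈ -0.00044769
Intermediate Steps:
T = -⅔ (T = -⅓*2 = -⅔ ≈ -0.66667)
E(q, z) = -⅔ - 2*q (E(q, z) = -2*q - ⅔ = -⅔ - 2*q)
1/((-4318 - 1*(-2009)) + E(-38, 40)) = 1/((-4318 - 1*(-2009)) + (-⅔ - 2*(-38))) = 1/((-4318 + 2009) + (-⅔ + 76)) = 1/(-2309 + 226/3) = 1/(-6701/3) = -3/6701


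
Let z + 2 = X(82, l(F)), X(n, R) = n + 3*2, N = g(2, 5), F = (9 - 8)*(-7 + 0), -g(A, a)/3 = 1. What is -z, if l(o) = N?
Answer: -86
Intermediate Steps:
g(A, a) = -3 (g(A, a) = -3*1 = -3)
F = -7 (F = 1*(-7) = -7)
N = -3
l(o) = -3
X(n, R) = 6 + n (X(n, R) = n + 6 = 6 + n)
z = 86 (z = -2 + (6 + 82) = -2 + 88 = 86)
-z = -1*86 = -86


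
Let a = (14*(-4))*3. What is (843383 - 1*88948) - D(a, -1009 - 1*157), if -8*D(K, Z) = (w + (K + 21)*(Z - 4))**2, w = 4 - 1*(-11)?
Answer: 29591755505/8 ≈ 3.6990e+9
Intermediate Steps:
w = 15 (w = 4 + 11 = 15)
a = -168 (a = -56*3 = -168)
D(K, Z) = -(15 + (-4 + Z)*(21 + K))**2/8 (D(K, Z) = -(15 + (K + 21)*(Z - 4))**2/8 = -(15 + (21 + K)*(-4 + Z))**2/8 = -(15 + (-4 + Z)*(21 + K))**2/8)
(843383 - 1*88948) - D(a, -1009 - 1*157) = (843383 - 1*88948) - (-1)*(-69 - 4*(-168) + 21*(-1009 - 1*157) - 168*(-1009 - 1*157))**2/8 = (843383 - 88948) - (-1)*(-69 + 672 + 21*(-1009 - 157) - 168*(-1009 - 157))**2/8 = 754435 - (-1)*(-69 + 672 + 21*(-1166) - 168*(-1166))**2/8 = 754435 - (-1)*(-69 + 672 - 24486 + 195888)**2/8 = 754435 - (-1)*172005**2/8 = 754435 - (-1)*29585720025/8 = 754435 - 1*(-29585720025/8) = 754435 + 29585720025/8 = 29591755505/8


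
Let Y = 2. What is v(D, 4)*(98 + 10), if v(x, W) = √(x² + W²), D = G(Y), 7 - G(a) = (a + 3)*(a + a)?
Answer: 108*√185 ≈ 1469.0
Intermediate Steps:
G(a) = 7 - 2*a*(3 + a) (G(a) = 7 - (a + 3)*(a + a) = 7 - (3 + a)*2*a = 7 - 2*a*(3 + a))
D = -13 (D = 7 - 6*2 - 2*2² = 7 - 12 - 2*4 = 7 - 12 - 8 = -13)
v(x, W) = √(W² + x²)
v(D, 4)*(98 + 10) = √(4² + (-13)²)*(98 + 10) = √(16 + 169)*108 = √185*108 = 108*√185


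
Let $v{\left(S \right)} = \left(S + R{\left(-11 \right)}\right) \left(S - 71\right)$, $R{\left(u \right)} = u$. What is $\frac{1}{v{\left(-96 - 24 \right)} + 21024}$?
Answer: $\frac{1}{46045} \approx 2.1718 \cdot 10^{-5}$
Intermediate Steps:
$v{\left(S \right)} = \left(-71 + S\right) \left(-11 + S\right)$ ($v{\left(S \right)} = \left(S - 11\right) \left(S - 71\right) = \left(-11 + S\right) \left(-71 + S\right) = \left(-71 + S\right) \left(-11 + S\right)$)
$\frac{1}{v{\left(-96 - 24 \right)} + 21024} = \frac{1}{\left(781 + \left(-96 - 24\right)^{2} - 82 \left(-96 - 24\right)\right) + 21024} = \frac{1}{\left(781 + \left(-120\right)^{2} - -9840\right) + 21024} = \frac{1}{\left(781 + 14400 + 9840\right) + 21024} = \frac{1}{25021 + 21024} = \frac{1}{46045}$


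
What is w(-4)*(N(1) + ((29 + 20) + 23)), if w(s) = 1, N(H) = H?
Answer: 73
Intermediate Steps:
w(-4)*(N(1) + ((29 + 20) + 23)) = 1*(1 + ((29 + 20) + 23)) = 1*(1 + (49 + 23)) = 1*(1 + 72) = 1*73 = 73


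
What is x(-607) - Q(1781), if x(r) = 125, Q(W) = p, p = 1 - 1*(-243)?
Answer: -119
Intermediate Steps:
p = 244 (p = 1 + 243 = 244)
Q(W) = 244
x(-607) - Q(1781) = 125 - 1*244 = 125 - 244 = -119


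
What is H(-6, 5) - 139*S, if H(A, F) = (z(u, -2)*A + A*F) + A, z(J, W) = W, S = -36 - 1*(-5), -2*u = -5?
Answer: 4285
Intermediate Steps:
u = 5/2 (u = -½*(-5) = 5/2 ≈ 2.5000)
S = -31 (S = -36 + 5 = -31)
H(A, F) = -A + A*F (H(A, F) = (-2*A + A*F) + A = -A + A*F)
H(-6, 5) - 139*S = -6*(-1 + 5) - 139*(-31) = -6*4 + 4309 = -24 + 4309 = 4285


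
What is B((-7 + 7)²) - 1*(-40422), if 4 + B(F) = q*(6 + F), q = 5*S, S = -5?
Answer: 40268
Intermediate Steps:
q = -25 (q = 5*(-5) = -25)
B(F) = -154 - 25*F (B(F) = -4 - 25*(6 + F) = -4 + (-150 - 25*F) = -154 - 25*F)
B((-7 + 7)²) - 1*(-40422) = (-154 - 25*(-7 + 7)²) - 1*(-40422) = (-154 - 25*0²) + 40422 = (-154 - 25*0) + 40422 = (-154 + 0) + 40422 = -154 + 40422 = 40268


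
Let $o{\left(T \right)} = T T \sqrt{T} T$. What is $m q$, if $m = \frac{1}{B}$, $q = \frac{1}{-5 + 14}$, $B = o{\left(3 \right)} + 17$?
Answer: $- \frac{17}{17082} + \frac{3 \sqrt{3}}{1898} \approx 0.0017425$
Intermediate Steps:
$o{\left(T \right)} = T^{\frac{7}{2}}$ ($o{\left(T \right)} = T T^{\frac{3}{2}} T = T^{\frac{5}{2}} T = T^{\frac{7}{2}}$)
$B = 17 + 27 \sqrt{3}$ ($B = 3^{\frac{7}{2}} + 17 = 27 \sqrt{3} + 17 = 17 + 27 \sqrt{3} \approx 63.765$)
$q = \frac{1}{9} \approx 0.11111$
$m = \frac{1}{17 + 27 \sqrt{3}} \approx 0.015682$
$m q = \left(- \frac{17}{1898} + \frac{27 \sqrt{3}}{1898}\right) \frac{1}{9} = - \frac{17}{17082} + \frac{3 \sqrt{3}}{1898}$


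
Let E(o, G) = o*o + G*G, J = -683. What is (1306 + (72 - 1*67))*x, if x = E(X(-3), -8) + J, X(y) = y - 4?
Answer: -747270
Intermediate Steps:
X(y) = -4 + y
E(o, G) = G² + o² (E(o, G) = o² + G² = G² + o²)
x = -570 (x = ((-8)² + (-4 - 3)²) - 683 = (64 + (-7)²) - 683 = (64 + 49) - 683 = 113 - 683 = -570)
(1306 + (72 - 1*67))*x = (1306 + (72 - 1*67))*(-570) = (1306 + (72 - 67))*(-570) = (1306 + 5)*(-570) = 1311*(-570) = -747270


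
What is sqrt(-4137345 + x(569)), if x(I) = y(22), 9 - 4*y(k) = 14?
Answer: I*sqrt(16549385)/2 ≈ 2034.0*I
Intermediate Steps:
y(k) = -5/4 (y(k) = 9/4 - 1/4*14 = 9/4 - 7/2 = -5/4)
x(I) = -5/4
sqrt(-4137345 + x(569)) = sqrt(-4137345 - 5/4) = sqrt(-16549385/4) = I*sqrt(16549385)/2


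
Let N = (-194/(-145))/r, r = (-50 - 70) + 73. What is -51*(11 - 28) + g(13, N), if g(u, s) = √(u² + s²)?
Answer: 867 + √7849111661/6815 ≈ 880.00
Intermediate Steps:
r = -47 (r = -120 + 73 = -47)
N = -194/6815 (N = -194/(-145)/(-47) = -194*(-1/145)*(-1/47) = (194/145)*(-1/47) = -194/6815 ≈ -0.028467)
g(u, s) = √(s² + u²)
-51*(11 - 28) + g(13, N) = -51*(11 - 28) + √((-194/6815)² + 13²) = -51*(-17) + √(37636/46444225 + 169) = 867 + √(7849111661/46444225) = 867 + √7849111661/6815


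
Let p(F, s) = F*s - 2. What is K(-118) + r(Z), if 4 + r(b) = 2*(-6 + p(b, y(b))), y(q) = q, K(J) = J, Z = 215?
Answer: 92312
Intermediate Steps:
p(F, s) = -2 + F*s
r(b) = -20 + 2*b**2 (r(b) = -4 + 2*(-6 + (-2 + b*b)) = -4 + 2*(-6 + (-2 + b**2)) = -4 + 2*(-8 + b**2) = -4 + (-16 + 2*b**2) = -20 + 2*b**2)
K(-118) + r(Z) = -118 + (-20 + 2*215**2) = -118 + (-20 + 2*46225) = -118 + (-20 + 92450) = -118 + 92430 = 92312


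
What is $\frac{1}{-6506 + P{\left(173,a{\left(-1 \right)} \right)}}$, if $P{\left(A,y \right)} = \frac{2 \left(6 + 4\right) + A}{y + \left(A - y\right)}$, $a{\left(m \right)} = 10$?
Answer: $- \frac{173}{1125345} \approx -0.00015373$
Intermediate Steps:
$P{\left(A,y \right)} = \frac{20 + A}{A}$ ($P{\left(A,y \right)} = \frac{2 \cdot 10 + A}{A} = \frac{20 + A}{A}$)
$\frac{1}{-6506 + P{\left(173,a{\left(-1 \right)} \right)}} = \frac{1}{-6506 + \frac{20 + 173}{173}} = \frac{1}{-6506 + \frac{1}{173} \cdot 193} = \frac{1}{-6506 + \frac{193}{173}} = \frac{1}{- \frac{1125345}{173}} = - \frac{173}{1125345}$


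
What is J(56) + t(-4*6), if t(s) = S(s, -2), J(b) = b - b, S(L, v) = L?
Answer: -24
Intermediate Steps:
J(b) = 0
t(s) = s
J(56) + t(-4*6) = 0 - 4*6 = 0 - 24 = -24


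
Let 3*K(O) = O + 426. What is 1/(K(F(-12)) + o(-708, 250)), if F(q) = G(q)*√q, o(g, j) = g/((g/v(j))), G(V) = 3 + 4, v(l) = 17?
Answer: 477/76039 - 14*I*√3/76039 ≈ 0.0062731 - 0.0003189*I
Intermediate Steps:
G(V) = 7
o(g, j) = 17 (o(g, j) = g/((g/17)) = g*(17/g) = 17)
F(q) = 7*√q
K(O) = 142 + O/3 (K(O) = (O + 426)/3 = (426 + O)/3 = 142 + O/3)
1/(K(F(-12)) + o(-708, 250)) = 1/((142 + (7*√(-12))/3) + 17) = 1/((142 + (7*(2*I*√3))/3) + 17) = 1/((142 + (14*I*√3)/3) + 17) = 1/((142 + 14*I*√3/3) + 17) = 1/(159 + 14*I*√3/3)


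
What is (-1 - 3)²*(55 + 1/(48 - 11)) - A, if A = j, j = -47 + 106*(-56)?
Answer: 253947/37 ≈ 6863.4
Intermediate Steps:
j = -5983 (j = -47 - 5936 = -5983)
A = -5983
(-1 - 3)²*(55 + 1/(48 - 11)) - A = (-1 - 3)²*(55 + 1/(48 - 11)) - 1*(-5983) = (-4)²*(55 + 1/37) + 5983 = 16*(55 + 1/37) + 5983 = 16*(2036/37) + 5983 = 32576/37 + 5983 = 253947/37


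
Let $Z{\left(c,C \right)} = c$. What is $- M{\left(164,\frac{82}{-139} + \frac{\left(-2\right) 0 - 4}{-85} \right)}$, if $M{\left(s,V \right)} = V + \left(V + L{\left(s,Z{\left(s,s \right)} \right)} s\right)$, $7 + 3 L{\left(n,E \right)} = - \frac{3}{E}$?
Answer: $\frac{13637549}{35445} \approx 384.75$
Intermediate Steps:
$L{\left(n,E \right)} = - \frac{7}{3} - \frac{1}{E}$ ($L{\left(n,E \right)} = - \frac{7}{3} + \frac{\left(-3\right) \frac{1}{E}}{3} = - \frac{7}{3} - \frac{1}{E}$)
$M{\left(s,V \right)} = 2 V + s \left(- \frac{7}{3} - \frac{1}{s}\right)$ ($M{\left(s,V \right)} = V + \left(V + \left(- \frac{7}{3} - \frac{1}{s}\right) s\right) = V + \left(V + s \left(- \frac{7}{3} - \frac{1}{s}\right)\right) = 2 V + s \left(- \frac{7}{3} - \frac{1}{s}\right)$)
$- M{\left(164,\frac{82}{-139} + \frac{\left(-2\right) 0 - 4}{-85} \right)} = - (-1 + 2 \left(\frac{82}{-139} + \frac{\left(-2\right) 0 - 4}{-85}\right) - \frac{1148}{3}) = - (-1 + 2 \left(82 \left(- \frac{1}{139}\right) + \left(0 - 4\right) \left(- \frac{1}{85}\right)\right) - \frac{1148}{3}) = - (-1 + 2 \left(- \frac{82}{139} - - \frac{4}{85}\right) - \frac{1148}{3}) = - (-1 + 2 \left(- \frac{82}{139} + \frac{4}{85}\right) - \frac{1148}{3}) = - (-1 + 2 \left(- \frac{6414}{11815}\right) - \frac{1148}{3}) = - (-1 - \frac{12828}{11815} - \frac{1148}{3}) = \left(-1\right) \left(- \frac{13637549}{35445}\right) = \frac{13637549}{35445}$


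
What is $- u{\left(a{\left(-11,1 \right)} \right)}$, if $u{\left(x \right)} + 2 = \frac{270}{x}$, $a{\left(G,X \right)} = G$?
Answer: $\frac{292}{11} \approx 26.545$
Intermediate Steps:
$u{\left(x \right)} = -2 + \frac{270}{x}$
$- u{\left(a{\left(-11,1 \right)} \right)} = - (-2 + \frac{270}{-11}) = - (-2 + 270 \left(- \frac{1}{11}\right)) = - (-2 - \frac{270}{11}) = \left(-1\right) \left(- \frac{292}{11}\right) = \frac{292}{11}$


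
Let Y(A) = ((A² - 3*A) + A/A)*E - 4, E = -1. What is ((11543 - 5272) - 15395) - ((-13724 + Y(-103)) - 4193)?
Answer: 19716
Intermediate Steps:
Y(A) = -5 - A² + 3*A (Y(A) = ((A² - 3*A) + A/A)*(-1) - 4 = ((A² - 3*A) + 1)*(-1) - 4 = (1 + A² - 3*A)*(-1) - 4 = (-1 - A² + 3*A) - 4 = -5 - A² + 3*A)
((11543 - 5272) - 15395) - ((-13724 + Y(-103)) - 4193) = ((11543 - 5272) - 15395) - ((-13724 + (-5 - 1*(-103)² + 3*(-103))) - 4193) = (6271 - 15395) - ((-13724 + (-5 - 1*10609 - 309)) - 4193) = -9124 - ((-13724 + (-5 - 10609 - 309)) - 4193) = -9124 - ((-13724 - 10923) - 4193) = -9124 - (-24647 - 4193) = -9124 - 1*(-28840) = -9124 + 28840 = 19716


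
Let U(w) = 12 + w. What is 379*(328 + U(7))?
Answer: 131513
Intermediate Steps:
379*(328 + U(7)) = 379*(328 + (12 + 7)) = 379*(328 + 19) = 379*347 = 131513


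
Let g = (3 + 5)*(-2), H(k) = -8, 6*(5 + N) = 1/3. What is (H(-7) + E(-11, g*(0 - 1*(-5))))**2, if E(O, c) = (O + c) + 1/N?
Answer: 77951241/7921 ≈ 9841.1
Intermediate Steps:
N = -89/18 (N = -5 + (1/6)/3 = -5 + (1/6)*(1/3) = -5 + 1/18 = -89/18 ≈ -4.9444)
g = -16 (g = 8*(-2) = -16)
E(O, c) = -18/89 + O + c (E(O, c) = (O + c) + 1/(-89/18) = (O + c) - 18/89 = -18/89 + O + c)
(H(-7) + E(-11, g*(0 - 1*(-5))))**2 = (-8 + (-18/89 - 11 - 16*(0 - 1*(-5))))**2 = (-8 + (-18/89 - 11 - 16*(0 + 5)))**2 = (-8 + (-18/89 - 11 - 16*5))**2 = (-8 + (-18/89 - 11 - 80))**2 = (-8 - 8117/89)**2 = (-8829/89)**2 = 77951241/7921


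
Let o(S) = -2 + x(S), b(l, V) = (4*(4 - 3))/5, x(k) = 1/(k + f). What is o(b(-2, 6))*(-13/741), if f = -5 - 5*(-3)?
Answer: 103/3078 ≈ 0.033463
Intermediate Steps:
f = 10 (f = -5 + 15 = 10)
x(k) = 1/(10 + k) (x(k) = 1/(k + 10) = 1/(10 + k))
b(l, V) = ⅘ (b(l, V) = (4*1)*(⅕) = 4*(⅕) = ⅘)
o(S) = -2 + 1/(10 + S)
o(b(-2, 6))*(-13/741) = ((-19 - 2*⅘)/(10 + ⅘))*(-13/741) = ((-19 - 8/5)/(54/5))*(-13*1/741) = ((5/54)*(-103/5))*(-1/57) = -103/54*(-1/57) = 103/3078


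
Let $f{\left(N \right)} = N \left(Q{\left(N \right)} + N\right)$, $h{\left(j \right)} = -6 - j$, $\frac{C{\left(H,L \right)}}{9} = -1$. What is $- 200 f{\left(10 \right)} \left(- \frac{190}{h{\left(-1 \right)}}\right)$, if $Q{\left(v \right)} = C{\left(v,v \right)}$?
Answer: $-76000$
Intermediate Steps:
$C{\left(H,L \right)} = -9$ ($C{\left(H,L \right)} = 9 \left(-1\right) = -9$)
$Q{\left(v \right)} = -9$
$f{\left(N \right)} = N \left(-9 + N\right)$
$- 200 f{\left(10 \right)} \left(- \frac{190}{h{\left(-1 \right)}}\right) = - 200 \cdot 10 \left(-9 + 10\right) \left(- \frac{190}{-6 - -1}\right) = - 200 \cdot 10 \cdot 1 \left(- \frac{190}{-6 + 1}\right) = \left(-200\right) 10 \left(- \frac{190}{-5}\right) = - 2000 \left(\left(-190\right) \left(- \frac{1}{5}\right)\right) = \left(-2000\right) 38 = -76000$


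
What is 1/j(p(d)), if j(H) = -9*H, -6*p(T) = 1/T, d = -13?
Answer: -26/3 ≈ -8.6667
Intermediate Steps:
p(T) = -1/(6*T)
1/j(p(d)) = 1/(-(-3)/(2*(-13))) = 1/(-(-3)*(-1)/(2*13)) = 1/(-9*1/78) = 1/(-3/26) = -26/3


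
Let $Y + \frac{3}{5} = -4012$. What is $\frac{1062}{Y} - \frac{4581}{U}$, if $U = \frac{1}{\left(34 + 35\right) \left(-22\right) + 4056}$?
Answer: $- \frac{233264039724}{20063} \approx -1.1627 \cdot 10^{7}$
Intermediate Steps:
$Y = - \frac{20063}{5}$ ($Y = - \frac{3}{5} - 4012 = - \frac{20063}{5} \approx -4012.6$)
$U = \frac{1}{2538}$ ($U = \frac{1}{69 \left(-22\right) + 4056} = \frac{1}{-1518 + 4056} = \frac{1}{2538} \approx 0.00039401$)
$\frac{1062}{Y} - \frac{4581}{U} = \frac{1062}{- \frac{20063}{5}} - 4581 \frac{1}{\frac{1}{2538}} = 1062 \left(- \frac{5}{20063}\right) - 11626578 = - \frac{5310}{20063} - 11626578 = - \frac{233264039724}{20063}$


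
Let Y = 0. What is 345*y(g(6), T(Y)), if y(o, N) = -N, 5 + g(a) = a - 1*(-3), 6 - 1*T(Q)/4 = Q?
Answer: -8280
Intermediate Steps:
T(Q) = 24 - 4*Q
g(a) = -2 + a (g(a) = -5 + (a - 1*(-3)) = -5 + (a + 3) = -5 + (3 + a) = -2 + a)
345*y(g(6), T(Y)) = 345*(-(24 - 4*0)) = 345*(-(24 + 0)) = 345*(-1*24) = 345*(-24) = -8280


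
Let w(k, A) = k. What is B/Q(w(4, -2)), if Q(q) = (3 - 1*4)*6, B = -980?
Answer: 490/3 ≈ 163.33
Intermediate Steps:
Q(q) = -6 (Q(q) = (3 - 4)*6 = -1*6 = -6)
B/Q(w(4, -2)) = -980/(-6) = -980*(-⅙) = 490/3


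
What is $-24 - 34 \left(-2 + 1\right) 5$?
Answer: $146$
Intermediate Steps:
$-24 - 34 \left(-2 + 1\right) 5 = -24 - 34 \left(\left(-1\right) 5\right) = -24 - -170 = -24 + 170 = 146$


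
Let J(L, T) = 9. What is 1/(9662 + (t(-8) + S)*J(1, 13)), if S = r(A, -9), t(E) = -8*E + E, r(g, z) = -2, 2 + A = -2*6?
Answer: 1/10148 ≈ 9.8542e-5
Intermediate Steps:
A = -14 (A = -2 - 2*6 = -2 - 12 = -14)
t(E) = -7*E
S = -2
1/(9662 + (t(-8) + S)*J(1, 13)) = 1/(9662 + (-7*(-8) - 2)*9) = 1/(9662 + (56 - 2)*9) = 1/(9662 + 54*9) = 1/(9662 + 486) = 1/10148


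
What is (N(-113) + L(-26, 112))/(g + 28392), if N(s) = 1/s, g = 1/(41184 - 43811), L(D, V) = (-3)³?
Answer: -8017604/8428193479 ≈ -0.00095128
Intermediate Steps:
L(D, V) = -27
g = -1/2627 (g = 1/(-2627) = -1/2627 ≈ -0.00038066)
(N(-113) + L(-26, 112))/(g + 28392) = (1/(-113) - 27)/(-1/2627 + 28392) = (-1/113 - 27)/(74585783/2627) = -3052/113*2627/74585783 = -8017604/8428193479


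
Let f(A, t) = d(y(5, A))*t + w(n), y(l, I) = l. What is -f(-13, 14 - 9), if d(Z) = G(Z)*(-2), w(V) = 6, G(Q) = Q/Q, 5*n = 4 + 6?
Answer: 4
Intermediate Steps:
n = 2 (n = (4 + 6)/5 = (1/5)*10 = 2)
G(Q) = 1
d(Z) = -2 (d(Z) = 1*(-2) = -2)
f(A, t) = 6 - 2*t (f(A, t) = -2*t + 6 = 6 - 2*t)
-f(-13, 14 - 9) = -(6 - 2*(14 - 9)) = -(6 - 2*5) = -(6 - 10) = -1*(-4) = 4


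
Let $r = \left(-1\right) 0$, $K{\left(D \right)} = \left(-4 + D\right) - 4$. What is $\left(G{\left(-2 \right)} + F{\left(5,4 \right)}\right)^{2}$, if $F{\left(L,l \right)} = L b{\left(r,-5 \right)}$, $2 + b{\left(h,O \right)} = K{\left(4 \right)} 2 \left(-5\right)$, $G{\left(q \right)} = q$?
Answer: $35344$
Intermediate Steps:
$K{\left(D \right)} = -8 + D$
$r = 0$
$b{\left(h,O \right)} = 38$ ($b{\left(h,O \right)} = -2 + \left(-8 + 4\right) 2 \left(-5\right) = -2 + \left(-4\right) 2 \left(-5\right) = -2 - -40 = -2 + 40 = 38$)
$F{\left(L,l \right)} = 38 L$ ($F{\left(L,l \right)} = L 38 = 38 L$)
$\left(G{\left(-2 \right)} + F{\left(5,4 \right)}\right)^{2} = \left(-2 + 38 \cdot 5\right)^{2} = \left(-2 + 190\right)^{2} = 188^{2} = 35344$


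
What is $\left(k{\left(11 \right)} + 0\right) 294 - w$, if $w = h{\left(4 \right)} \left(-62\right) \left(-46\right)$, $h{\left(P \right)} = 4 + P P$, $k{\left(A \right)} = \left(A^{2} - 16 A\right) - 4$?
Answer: $-74386$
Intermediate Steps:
$k{\left(A \right)} = -4 + A^{2} - 16 A$
$h{\left(P \right)} = 4 + P^{2}$
$w = 57040$ ($w = \left(4 + 4^{2}\right) \left(-62\right) \left(-46\right) = \left(4 + 16\right) \left(-62\right) \left(-46\right) = 20 \left(-62\right) \left(-46\right) = \left(-1240\right) \left(-46\right) = 57040$)
$\left(k{\left(11 \right)} + 0\right) 294 - w = \left(\left(-4 + 11^{2} - 176\right) + 0\right) 294 - 57040 = \left(\left(-4 + 121 - 176\right) + 0\right) 294 - 57040 = \left(-59 + 0\right) 294 - 57040 = \left(-59\right) 294 - 57040 = -17346 - 57040 = -74386$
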